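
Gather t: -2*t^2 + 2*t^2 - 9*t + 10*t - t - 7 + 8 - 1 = 0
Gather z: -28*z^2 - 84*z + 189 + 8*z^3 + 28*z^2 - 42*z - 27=8*z^3 - 126*z + 162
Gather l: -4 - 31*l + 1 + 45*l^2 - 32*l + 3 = 45*l^2 - 63*l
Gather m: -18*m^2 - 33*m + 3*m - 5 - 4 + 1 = -18*m^2 - 30*m - 8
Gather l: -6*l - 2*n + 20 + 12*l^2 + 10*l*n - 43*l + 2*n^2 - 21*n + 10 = 12*l^2 + l*(10*n - 49) + 2*n^2 - 23*n + 30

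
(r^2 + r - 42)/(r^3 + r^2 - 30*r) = (r^2 + r - 42)/(r*(r^2 + r - 30))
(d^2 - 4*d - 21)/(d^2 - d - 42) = (d + 3)/(d + 6)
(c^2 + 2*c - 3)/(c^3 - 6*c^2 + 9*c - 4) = (c + 3)/(c^2 - 5*c + 4)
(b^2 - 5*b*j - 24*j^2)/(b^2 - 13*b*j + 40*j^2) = (b + 3*j)/(b - 5*j)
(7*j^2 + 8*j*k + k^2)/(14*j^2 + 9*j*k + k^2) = (j + k)/(2*j + k)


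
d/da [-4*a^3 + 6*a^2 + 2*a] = -12*a^2 + 12*a + 2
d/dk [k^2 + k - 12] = 2*k + 1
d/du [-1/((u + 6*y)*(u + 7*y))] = (2*u + 13*y)/((u + 6*y)^2*(u + 7*y)^2)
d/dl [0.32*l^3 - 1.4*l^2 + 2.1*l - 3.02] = 0.96*l^2 - 2.8*l + 2.1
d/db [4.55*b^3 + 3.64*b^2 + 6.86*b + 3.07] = 13.65*b^2 + 7.28*b + 6.86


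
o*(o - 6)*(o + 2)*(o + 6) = o^4 + 2*o^3 - 36*o^2 - 72*o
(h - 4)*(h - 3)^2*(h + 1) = h^4 - 9*h^3 + 23*h^2 - 3*h - 36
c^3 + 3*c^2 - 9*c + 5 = (c - 1)^2*(c + 5)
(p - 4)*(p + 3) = p^2 - p - 12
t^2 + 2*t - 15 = (t - 3)*(t + 5)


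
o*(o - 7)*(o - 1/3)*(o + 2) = o^4 - 16*o^3/3 - 37*o^2/3 + 14*o/3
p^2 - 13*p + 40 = (p - 8)*(p - 5)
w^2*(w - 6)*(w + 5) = w^4 - w^3 - 30*w^2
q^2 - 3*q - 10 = (q - 5)*(q + 2)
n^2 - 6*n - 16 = (n - 8)*(n + 2)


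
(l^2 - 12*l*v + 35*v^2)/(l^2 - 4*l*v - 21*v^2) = (l - 5*v)/(l + 3*v)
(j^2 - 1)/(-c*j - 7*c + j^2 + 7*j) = (1 - j^2)/(c*j + 7*c - j^2 - 7*j)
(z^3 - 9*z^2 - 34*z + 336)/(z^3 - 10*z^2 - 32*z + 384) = (z - 7)/(z - 8)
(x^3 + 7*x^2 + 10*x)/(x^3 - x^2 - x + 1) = x*(x^2 + 7*x + 10)/(x^3 - x^2 - x + 1)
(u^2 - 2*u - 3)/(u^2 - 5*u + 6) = (u + 1)/(u - 2)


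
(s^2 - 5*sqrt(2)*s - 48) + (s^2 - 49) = 2*s^2 - 5*sqrt(2)*s - 97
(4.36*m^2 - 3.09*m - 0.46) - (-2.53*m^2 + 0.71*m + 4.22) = 6.89*m^2 - 3.8*m - 4.68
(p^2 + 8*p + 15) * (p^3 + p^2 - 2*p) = p^5 + 9*p^4 + 21*p^3 - p^2 - 30*p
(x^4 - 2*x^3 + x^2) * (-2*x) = -2*x^5 + 4*x^4 - 2*x^3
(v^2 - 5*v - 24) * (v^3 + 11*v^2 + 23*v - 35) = v^5 + 6*v^4 - 56*v^3 - 414*v^2 - 377*v + 840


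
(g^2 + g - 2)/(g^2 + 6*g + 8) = (g - 1)/(g + 4)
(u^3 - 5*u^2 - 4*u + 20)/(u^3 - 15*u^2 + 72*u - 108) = (u^3 - 5*u^2 - 4*u + 20)/(u^3 - 15*u^2 + 72*u - 108)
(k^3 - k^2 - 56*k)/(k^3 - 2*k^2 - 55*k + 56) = k/(k - 1)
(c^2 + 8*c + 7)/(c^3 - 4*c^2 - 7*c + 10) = (c^2 + 8*c + 7)/(c^3 - 4*c^2 - 7*c + 10)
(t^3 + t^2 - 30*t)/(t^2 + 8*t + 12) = t*(t - 5)/(t + 2)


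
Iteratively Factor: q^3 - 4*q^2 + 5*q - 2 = (q - 2)*(q^2 - 2*q + 1) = (q - 2)*(q - 1)*(q - 1)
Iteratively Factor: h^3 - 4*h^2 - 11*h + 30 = (h - 5)*(h^2 + h - 6) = (h - 5)*(h + 3)*(h - 2)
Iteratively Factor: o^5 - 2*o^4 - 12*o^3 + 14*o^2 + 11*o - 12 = (o + 1)*(o^4 - 3*o^3 - 9*o^2 + 23*o - 12) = (o + 1)*(o + 3)*(o^3 - 6*o^2 + 9*o - 4) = (o - 1)*(o + 1)*(o + 3)*(o^2 - 5*o + 4) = (o - 1)^2*(o + 1)*(o + 3)*(o - 4)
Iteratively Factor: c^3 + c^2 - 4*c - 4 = (c + 1)*(c^2 - 4) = (c + 1)*(c + 2)*(c - 2)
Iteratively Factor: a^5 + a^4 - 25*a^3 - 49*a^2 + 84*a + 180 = (a + 2)*(a^4 - a^3 - 23*a^2 - 3*a + 90) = (a + 2)*(a + 3)*(a^3 - 4*a^2 - 11*a + 30) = (a - 2)*(a + 2)*(a + 3)*(a^2 - 2*a - 15) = (a - 5)*(a - 2)*(a + 2)*(a + 3)*(a + 3)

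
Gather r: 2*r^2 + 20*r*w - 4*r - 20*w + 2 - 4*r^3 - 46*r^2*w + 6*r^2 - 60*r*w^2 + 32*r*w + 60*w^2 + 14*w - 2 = -4*r^3 + r^2*(8 - 46*w) + r*(-60*w^2 + 52*w - 4) + 60*w^2 - 6*w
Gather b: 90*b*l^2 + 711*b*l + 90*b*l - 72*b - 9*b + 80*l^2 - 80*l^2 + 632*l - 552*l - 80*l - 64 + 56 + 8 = b*(90*l^2 + 801*l - 81)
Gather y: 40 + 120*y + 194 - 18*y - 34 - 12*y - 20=90*y + 180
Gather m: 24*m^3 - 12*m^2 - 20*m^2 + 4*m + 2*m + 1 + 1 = 24*m^3 - 32*m^2 + 6*m + 2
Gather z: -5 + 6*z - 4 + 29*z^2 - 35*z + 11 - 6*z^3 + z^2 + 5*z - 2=-6*z^3 + 30*z^2 - 24*z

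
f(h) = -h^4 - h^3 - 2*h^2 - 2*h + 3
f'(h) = -4*h^3 - 3*h^2 - 4*h - 2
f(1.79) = -22.99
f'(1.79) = -41.71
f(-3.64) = -143.54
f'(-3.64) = 165.73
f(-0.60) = 3.57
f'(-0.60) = 0.18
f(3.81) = -299.68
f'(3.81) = -282.01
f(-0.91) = 3.23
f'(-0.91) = 2.17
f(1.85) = -25.59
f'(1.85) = -44.99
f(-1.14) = 2.47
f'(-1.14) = 4.59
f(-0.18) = 3.30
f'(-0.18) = -1.35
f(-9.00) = -5973.00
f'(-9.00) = 2707.00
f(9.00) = -7467.00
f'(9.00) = -3197.00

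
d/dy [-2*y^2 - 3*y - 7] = -4*y - 3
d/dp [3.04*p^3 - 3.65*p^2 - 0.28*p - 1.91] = 9.12*p^2 - 7.3*p - 0.28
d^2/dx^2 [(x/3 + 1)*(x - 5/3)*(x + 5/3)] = 2*x + 2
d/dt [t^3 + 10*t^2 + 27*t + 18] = 3*t^2 + 20*t + 27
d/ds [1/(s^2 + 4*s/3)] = 6*(-3*s - 2)/(s^2*(3*s + 4)^2)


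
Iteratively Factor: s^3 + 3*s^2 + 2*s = (s)*(s^2 + 3*s + 2) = s*(s + 2)*(s + 1)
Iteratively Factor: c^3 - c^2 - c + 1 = (c - 1)*(c^2 - 1) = (c - 1)^2*(c + 1)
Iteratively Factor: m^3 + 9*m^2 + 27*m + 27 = (m + 3)*(m^2 + 6*m + 9) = (m + 3)^2*(m + 3)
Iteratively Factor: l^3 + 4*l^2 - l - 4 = (l + 1)*(l^2 + 3*l - 4) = (l - 1)*(l + 1)*(l + 4)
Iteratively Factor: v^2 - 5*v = (v)*(v - 5)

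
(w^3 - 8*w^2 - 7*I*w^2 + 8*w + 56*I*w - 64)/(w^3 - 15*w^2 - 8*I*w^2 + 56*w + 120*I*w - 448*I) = (w + I)/(w - 7)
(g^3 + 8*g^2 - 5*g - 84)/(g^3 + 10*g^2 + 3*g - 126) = (g + 4)/(g + 6)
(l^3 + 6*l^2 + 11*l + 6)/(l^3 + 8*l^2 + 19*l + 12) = (l + 2)/(l + 4)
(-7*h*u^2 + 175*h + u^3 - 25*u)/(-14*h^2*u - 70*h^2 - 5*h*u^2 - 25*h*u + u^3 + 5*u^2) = (u - 5)/(2*h + u)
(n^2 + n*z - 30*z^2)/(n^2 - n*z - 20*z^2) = (n + 6*z)/(n + 4*z)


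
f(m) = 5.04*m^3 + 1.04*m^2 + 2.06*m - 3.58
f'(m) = 15.12*m^2 + 2.08*m + 2.06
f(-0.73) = -6.49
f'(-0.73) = 8.60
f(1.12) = 7.11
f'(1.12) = 23.36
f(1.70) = 27.69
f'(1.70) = 49.29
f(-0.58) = -5.41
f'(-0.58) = 5.94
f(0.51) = -1.59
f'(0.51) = 7.05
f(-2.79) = -110.69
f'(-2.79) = 113.95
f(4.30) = 425.22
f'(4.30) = 290.57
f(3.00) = 148.04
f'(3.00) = 144.38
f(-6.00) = -1067.14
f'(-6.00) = 533.90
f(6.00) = 1134.86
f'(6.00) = 558.86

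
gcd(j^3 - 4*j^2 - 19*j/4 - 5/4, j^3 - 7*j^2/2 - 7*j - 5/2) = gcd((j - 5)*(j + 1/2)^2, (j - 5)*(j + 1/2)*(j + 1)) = j^2 - 9*j/2 - 5/2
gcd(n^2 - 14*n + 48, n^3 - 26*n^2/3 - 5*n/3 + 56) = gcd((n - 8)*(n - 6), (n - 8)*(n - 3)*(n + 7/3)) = n - 8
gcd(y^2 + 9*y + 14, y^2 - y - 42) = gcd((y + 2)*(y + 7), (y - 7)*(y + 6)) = 1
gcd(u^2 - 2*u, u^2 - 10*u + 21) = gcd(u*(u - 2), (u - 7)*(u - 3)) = 1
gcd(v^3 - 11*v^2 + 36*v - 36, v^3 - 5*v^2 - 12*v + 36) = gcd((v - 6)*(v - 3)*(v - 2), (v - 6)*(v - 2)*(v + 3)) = v^2 - 8*v + 12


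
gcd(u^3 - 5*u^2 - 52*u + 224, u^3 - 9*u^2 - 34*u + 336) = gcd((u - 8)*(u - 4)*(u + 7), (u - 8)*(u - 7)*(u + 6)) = u - 8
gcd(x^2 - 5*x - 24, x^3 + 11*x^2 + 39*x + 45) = x + 3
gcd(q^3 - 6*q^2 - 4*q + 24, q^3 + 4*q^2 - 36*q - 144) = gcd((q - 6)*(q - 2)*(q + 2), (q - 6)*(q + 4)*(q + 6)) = q - 6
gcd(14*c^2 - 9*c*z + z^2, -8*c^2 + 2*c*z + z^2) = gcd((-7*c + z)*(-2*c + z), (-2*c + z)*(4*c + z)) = -2*c + z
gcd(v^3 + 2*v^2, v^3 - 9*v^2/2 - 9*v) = v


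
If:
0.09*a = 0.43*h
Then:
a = 4.77777777777778*h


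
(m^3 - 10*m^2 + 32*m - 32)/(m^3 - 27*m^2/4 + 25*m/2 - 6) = 4*(m - 4)/(4*m - 3)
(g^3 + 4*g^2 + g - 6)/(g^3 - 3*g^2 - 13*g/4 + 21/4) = 4*(g^2 + 5*g + 6)/(4*g^2 - 8*g - 21)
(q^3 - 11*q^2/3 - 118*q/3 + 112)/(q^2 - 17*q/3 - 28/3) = (3*q^2 + 10*q - 48)/(3*q + 4)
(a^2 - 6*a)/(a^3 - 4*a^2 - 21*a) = (6 - a)/(-a^2 + 4*a + 21)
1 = 1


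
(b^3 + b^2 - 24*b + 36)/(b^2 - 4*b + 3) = (b^2 + 4*b - 12)/(b - 1)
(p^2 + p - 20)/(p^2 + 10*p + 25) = (p - 4)/(p + 5)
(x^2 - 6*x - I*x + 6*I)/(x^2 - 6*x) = (x - I)/x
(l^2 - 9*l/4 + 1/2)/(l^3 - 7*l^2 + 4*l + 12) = (l - 1/4)/(l^2 - 5*l - 6)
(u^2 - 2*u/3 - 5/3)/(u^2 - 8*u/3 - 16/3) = (-3*u^2 + 2*u + 5)/(-3*u^2 + 8*u + 16)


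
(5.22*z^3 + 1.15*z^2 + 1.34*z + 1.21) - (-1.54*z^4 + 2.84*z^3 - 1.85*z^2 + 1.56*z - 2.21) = 1.54*z^4 + 2.38*z^3 + 3.0*z^2 - 0.22*z + 3.42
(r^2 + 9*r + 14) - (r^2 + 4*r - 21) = 5*r + 35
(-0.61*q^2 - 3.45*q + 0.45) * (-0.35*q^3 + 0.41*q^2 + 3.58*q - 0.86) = 0.2135*q^5 + 0.9574*q^4 - 3.7558*q^3 - 11.6419*q^2 + 4.578*q - 0.387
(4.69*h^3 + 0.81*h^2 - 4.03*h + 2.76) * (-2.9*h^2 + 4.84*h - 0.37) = -13.601*h^5 + 20.3506*h^4 + 13.8721*h^3 - 27.8089*h^2 + 14.8495*h - 1.0212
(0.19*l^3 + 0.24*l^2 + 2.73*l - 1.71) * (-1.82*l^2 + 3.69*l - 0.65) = -0.3458*l^5 + 0.2643*l^4 - 4.2065*l^3 + 13.0299*l^2 - 8.0844*l + 1.1115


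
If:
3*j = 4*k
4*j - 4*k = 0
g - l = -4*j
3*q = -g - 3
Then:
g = -3*q - 3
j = 0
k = 0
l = -3*q - 3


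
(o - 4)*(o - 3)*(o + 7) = o^3 - 37*o + 84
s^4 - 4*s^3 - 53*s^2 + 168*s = s*(s - 8)*(s - 3)*(s + 7)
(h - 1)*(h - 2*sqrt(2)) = h^2 - 2*sqrt(2)*h - h + 2*sqrt(2)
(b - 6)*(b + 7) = b^2 + b - 42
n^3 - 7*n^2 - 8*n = n*(n - 8)*(n + 1)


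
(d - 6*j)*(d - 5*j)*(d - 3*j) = d^3 - 14*d^2*j + 63*d*j^2 - 90*j^3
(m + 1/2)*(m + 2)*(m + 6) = m^3 + 17*m^2/2 + 16*m + 6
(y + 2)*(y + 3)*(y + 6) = y^3 + 11*y^2 + 36*y + 36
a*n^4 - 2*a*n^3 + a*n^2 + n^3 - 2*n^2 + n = n*(n - 1)^2*(a*n + 1)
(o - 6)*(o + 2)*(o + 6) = o^3 + 2*o^2 - 36*o - 72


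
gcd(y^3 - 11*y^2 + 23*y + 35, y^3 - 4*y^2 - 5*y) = y^2 - 4*y - 5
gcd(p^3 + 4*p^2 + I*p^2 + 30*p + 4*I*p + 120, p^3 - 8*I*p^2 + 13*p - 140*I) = p - 5*I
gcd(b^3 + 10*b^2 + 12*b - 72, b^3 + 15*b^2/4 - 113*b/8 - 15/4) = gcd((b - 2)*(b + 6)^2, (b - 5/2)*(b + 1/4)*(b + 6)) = b + 6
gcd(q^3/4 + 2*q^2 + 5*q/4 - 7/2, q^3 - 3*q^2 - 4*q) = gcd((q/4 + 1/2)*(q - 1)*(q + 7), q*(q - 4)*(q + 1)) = 1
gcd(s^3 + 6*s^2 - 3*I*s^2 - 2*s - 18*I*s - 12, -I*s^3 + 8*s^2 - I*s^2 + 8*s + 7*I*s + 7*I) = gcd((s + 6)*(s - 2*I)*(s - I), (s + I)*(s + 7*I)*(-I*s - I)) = 1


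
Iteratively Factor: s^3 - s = (s + 1)*(s^2 - s) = (s - 1)*(s + 1)*(s)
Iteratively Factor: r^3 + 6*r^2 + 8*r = (r + 4)*(r^2 + 2*r) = r*(r + 4)*(r + 2)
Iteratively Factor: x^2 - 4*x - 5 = (x + 1)*(x - 5)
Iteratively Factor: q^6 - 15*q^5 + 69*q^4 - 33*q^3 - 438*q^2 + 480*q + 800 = (q + 2)*(q^5 - 17*q^4 + 103*q^3 - 239*q^2 + 40*q + 400) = (q - 5)*(q + 2)*(q^4 - 12*q^3 + 43*q^2 - 24*q - 80) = (q - 5)*(q - 4)*(q + 2)*(q^3 - 8*q^2 + 11*q + 20) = (q - 5)*(q - 4)^2*(q + 2)*(q^2 - 4*q - 5) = (q - 5)^2*(q - 4)^2*(q + 2)*(q + 1)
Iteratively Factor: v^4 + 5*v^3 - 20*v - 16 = (v - 2)*(v^3 + 7*v^2 + 14*v + 8) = (v - 2)*(v + 1)*(v^2 + 6*v + 8) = (v - 2)*(v + 1)*(v + 4)*(v + 2)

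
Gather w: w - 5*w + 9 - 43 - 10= -4*w - 44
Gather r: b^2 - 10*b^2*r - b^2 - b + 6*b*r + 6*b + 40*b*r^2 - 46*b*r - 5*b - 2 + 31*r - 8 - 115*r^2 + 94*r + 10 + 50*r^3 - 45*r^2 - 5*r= 50*r^3 + r^2*(40*b - 160) + r*(-10*b^2 - 40*b + 120)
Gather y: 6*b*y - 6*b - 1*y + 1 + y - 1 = 6*b*y - 6*b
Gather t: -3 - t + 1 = -t - 2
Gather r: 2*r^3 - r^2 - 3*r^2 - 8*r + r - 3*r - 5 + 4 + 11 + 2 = 2*r^3 - 4*r^2 - 10*r + 12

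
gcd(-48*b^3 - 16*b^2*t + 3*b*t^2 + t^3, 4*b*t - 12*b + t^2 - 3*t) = 4*b + t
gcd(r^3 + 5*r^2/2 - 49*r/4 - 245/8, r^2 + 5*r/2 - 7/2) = r + 7/2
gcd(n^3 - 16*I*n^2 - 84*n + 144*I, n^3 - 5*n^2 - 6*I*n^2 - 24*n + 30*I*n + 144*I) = n - 6*I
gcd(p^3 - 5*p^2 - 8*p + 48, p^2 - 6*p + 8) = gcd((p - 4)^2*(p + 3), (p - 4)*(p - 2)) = p - 4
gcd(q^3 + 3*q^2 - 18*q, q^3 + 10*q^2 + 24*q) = q^2 + 6*q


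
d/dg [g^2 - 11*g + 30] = 2*g - 11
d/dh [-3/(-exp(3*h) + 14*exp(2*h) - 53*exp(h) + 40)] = (-9*exp(2*h) + 84*exp(h) - 159)*exp(h)/(exp(3*h) - 14*exp(2*h) + 53*exp(h) - 40)^2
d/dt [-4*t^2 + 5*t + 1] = 5 - 8*t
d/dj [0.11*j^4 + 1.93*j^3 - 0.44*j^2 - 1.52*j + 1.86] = 0.44*j^3 + 5.79*j^2 - 0.88*j - 1.52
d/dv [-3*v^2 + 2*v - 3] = 2 - 6*v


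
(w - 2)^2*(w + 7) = w^3 + 3*w^2 - 24*w + 28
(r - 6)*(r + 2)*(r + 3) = r^3 - r^2 - 24*r - 36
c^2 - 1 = (c - 1)*(c + 1)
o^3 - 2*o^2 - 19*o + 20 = (o - 5)*(o - 1)*(o + 4)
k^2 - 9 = (k - 3)*(k + 3)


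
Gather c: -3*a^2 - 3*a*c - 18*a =-3*a^2 - 3*a*c - 18*a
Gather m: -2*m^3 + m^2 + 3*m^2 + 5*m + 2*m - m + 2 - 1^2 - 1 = -2*m^3 + 4*m^2 + 6*m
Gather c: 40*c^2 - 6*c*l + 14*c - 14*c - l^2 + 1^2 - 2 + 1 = 40*c^2 - 6*c*l - l^2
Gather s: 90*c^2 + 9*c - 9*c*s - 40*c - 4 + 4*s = 90*c^2 - 31*c + s*(4 - 9*c) - 4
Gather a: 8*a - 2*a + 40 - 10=6*a + 30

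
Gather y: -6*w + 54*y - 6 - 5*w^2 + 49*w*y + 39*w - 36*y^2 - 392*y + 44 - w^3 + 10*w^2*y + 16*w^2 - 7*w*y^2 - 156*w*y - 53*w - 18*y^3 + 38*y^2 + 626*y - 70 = -w^3 + 11*w^2 - 20*w - 18*y^3 + y^2*(2 - 7*w) + y*(10*w^2 - 107*w + 288) - 32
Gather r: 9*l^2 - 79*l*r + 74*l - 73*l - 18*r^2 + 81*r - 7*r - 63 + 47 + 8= 9*l^2 + l - 18*r^2 + r*(74 - 79*l) - 8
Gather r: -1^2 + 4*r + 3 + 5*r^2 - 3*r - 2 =5*r^2 + r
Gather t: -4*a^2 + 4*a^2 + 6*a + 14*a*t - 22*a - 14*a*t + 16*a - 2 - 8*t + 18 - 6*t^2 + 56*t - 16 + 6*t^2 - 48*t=0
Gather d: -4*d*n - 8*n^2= -4*d*n - 8*n^2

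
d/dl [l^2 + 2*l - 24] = 2*l + 2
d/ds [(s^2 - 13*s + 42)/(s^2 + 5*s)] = 6*(3*s^2 - 14*s - 35)/(s^2*(s^2 + 10*s + 25))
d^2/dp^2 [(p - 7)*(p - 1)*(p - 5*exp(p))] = -5*p^2*exp(p) + 20*p*exp(p) + 6*p + 35*exp(p) - 16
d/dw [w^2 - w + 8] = 2*w - 1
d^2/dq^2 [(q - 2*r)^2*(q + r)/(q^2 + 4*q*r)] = r^2*(56*q^3 + 24*q^2*r + 96*q*r^2 + 128*r^3)/(q^3*(q^3 + 12*q^2*r + 48*q*r^2 + 64*r^3))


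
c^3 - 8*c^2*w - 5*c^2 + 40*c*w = c*(c - 5)*(c - 8*w)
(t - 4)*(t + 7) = t^2 + 3*t - 28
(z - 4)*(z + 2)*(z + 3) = z^3 + z^2 - 14*z - 24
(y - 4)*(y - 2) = y^2 - 6*y + 8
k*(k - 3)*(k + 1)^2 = k^4 - k^3 - 5*k^2 - 3*k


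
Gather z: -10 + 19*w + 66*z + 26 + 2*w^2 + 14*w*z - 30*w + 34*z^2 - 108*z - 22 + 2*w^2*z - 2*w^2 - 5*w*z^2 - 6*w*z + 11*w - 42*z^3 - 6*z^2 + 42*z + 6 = -42*z^3 + z^2*(28 - 5*w) + z*(2*w^2 + 8*w)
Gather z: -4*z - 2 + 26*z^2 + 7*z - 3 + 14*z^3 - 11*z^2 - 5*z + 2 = 14*z^3 + 15*z^2 - 2*z - 3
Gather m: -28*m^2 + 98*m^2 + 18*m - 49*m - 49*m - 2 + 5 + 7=70*m^2 - 80*m + 10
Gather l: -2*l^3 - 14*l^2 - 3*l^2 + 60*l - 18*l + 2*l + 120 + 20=-2*l^3 - 17*l^2 + 44*l + 140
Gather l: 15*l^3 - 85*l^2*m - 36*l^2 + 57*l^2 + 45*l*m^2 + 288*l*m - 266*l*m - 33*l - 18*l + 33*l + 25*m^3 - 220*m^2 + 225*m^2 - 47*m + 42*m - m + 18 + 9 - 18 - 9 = 15*l^3 + l^2*(21 - 85*m) + l*(45*m^2 + 22*m - 18) + 25*m^3 + 5*m^2 - 6*m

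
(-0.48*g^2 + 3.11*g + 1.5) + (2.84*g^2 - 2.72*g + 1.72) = 2.36*g^2 + 0.39*g + 3.22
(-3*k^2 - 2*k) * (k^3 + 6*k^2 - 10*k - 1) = -3*k^5 - 20*k^4 + 18*k^3 + 23*k^2 + 2*k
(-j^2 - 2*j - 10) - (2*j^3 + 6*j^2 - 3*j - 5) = -2*j^3 - 7*j^2 + j - 5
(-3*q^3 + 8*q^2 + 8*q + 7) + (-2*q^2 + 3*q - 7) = -3*q^3 + 6*q^2 + 11*q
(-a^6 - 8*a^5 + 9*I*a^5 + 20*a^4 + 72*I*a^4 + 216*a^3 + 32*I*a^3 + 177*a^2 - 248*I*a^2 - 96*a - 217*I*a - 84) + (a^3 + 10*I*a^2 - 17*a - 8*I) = -a^6 - 8*a^5 + 9*I*a^5 + 20*a^4 + 72*I*a^4 + 217*a^3 + 32*I*a^3 + 177*a^2 - 238*I*a^2 - 113*a - 217*I*a - 84 - 8*I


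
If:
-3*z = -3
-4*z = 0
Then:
No Solution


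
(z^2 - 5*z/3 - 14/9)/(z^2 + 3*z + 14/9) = (3*z - 7)/(3*z + 7)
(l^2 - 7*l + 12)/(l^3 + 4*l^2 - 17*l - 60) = (l - 3)/(l^2 + 8*l + 15)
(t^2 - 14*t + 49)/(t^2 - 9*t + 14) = (t - 7)/(t - 2)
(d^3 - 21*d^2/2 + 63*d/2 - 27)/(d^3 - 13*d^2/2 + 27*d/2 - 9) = (d - 6)/(d - 2)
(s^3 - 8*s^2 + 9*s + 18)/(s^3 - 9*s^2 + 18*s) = (s + 1)/s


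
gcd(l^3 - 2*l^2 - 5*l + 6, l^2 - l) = l - 1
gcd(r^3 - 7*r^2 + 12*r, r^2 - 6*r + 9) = r - 3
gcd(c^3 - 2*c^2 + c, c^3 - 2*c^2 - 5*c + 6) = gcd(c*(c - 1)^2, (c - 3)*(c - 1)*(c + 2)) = c - 1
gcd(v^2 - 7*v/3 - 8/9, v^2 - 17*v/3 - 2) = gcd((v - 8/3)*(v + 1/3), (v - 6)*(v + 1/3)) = v + 1/3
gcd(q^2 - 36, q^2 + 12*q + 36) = q + 6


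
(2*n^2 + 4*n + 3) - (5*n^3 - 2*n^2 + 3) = -5*n^3 + 4*n^2 + 4*n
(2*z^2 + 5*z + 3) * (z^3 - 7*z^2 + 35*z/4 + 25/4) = 2*z^5 - 9*z^4 - 29*z^3/2 + 141*z^2/4 + 115*z/2 + 75/4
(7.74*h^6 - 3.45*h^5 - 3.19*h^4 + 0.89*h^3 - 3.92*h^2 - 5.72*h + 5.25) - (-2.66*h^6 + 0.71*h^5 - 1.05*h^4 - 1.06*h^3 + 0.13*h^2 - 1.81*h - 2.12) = 10.4*h^6 - 4.16*h^5 - 2.14*h^4 + 1.95*h^3 - 4.05*h^2 - 3.91*h + 7.37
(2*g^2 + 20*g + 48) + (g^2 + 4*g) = 3*g^2 + 24*g + 48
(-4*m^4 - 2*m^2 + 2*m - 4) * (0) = 0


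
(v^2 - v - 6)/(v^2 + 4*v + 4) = (v - 3)/(v + 2)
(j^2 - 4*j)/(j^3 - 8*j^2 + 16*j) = 1/(j - 4)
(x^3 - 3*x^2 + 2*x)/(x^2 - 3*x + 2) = x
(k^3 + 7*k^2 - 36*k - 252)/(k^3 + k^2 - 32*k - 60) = (k^2 + 13*k + 42)/(k^2 + 7*k + 10)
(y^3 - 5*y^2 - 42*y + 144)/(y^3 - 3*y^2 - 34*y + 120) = (y^2 - 11*y + 24)/(y^2 - 9*y + 20)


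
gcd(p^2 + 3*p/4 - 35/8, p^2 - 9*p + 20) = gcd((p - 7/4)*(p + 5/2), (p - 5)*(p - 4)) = 1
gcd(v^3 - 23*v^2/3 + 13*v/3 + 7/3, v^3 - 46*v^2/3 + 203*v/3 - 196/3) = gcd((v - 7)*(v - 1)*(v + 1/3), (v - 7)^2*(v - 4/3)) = v - 7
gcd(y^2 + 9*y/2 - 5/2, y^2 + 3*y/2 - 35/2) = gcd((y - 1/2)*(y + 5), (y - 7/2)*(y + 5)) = y + 5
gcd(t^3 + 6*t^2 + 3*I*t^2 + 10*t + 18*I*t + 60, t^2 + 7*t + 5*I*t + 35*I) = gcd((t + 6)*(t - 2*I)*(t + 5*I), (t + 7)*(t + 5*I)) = t + 5*I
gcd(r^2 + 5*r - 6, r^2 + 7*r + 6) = r + 6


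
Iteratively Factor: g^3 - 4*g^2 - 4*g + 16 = (g - 2)*(g^2 - 2*g - 8) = (g - 4)*(g - 2)*(g + 2)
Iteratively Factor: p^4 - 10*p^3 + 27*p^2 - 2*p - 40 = (p - 5)*(p^3 - 5*p^2 + 2*p + 8) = (p - 5)*(p - 2)*(p^2 - 3*p - 4) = (p - 5)*(p - 2)*(p + 1)*(p - 4)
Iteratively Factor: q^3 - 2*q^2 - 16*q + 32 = (q - 4)*(q^2 + 2*q - 8) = (q - 4)*(q - 2)*(q + 4)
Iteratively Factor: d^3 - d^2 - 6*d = (d - 3)*(d^2 + 2*d) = d*(d - 3)*(d + 2)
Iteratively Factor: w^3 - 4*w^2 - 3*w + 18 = (w - 3)*(w^2 - w - 6) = (w - 3)*(w + 2)*(w - 3)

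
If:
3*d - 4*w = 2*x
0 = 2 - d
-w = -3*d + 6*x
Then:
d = 2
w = 12/11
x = 9/11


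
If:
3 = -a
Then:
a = -3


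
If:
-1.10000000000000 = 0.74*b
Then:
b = -1.49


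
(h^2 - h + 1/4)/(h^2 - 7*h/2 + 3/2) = (h - 1/2)/(h - 3)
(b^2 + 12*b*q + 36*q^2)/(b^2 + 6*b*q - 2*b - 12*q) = (b + 6*q)/(b - 2)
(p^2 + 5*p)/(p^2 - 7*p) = (p + 5)/(p - 7)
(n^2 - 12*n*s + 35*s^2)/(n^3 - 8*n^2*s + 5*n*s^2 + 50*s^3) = (-n + 7*s)/(-n^2 + 3*n*s + 10*s^2)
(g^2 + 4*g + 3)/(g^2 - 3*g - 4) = (g + 3)/(g - 4)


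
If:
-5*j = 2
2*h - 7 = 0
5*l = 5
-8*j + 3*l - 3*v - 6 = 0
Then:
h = 7/2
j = -2/5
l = 1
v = 1/15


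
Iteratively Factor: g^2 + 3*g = (g + 3)*(g)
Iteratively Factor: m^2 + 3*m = (m + 3)*(m)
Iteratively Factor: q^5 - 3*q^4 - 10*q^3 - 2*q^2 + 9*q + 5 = (q - 5)*(q^4 + 2*q^3 - 2*q - 1) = (q - 5)*(q + 1)*(q^3 + q^2 - q - 1) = (q - 5)*(q + 1)^2*(q^2 - 1) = (q - 5)*(q + 1)^3*(q - 1)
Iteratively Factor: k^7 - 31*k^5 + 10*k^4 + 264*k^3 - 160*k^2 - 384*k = (k + 1)*(k^6 - k^5 - 30*k^4 + 40*k^3 + 224*k^2 - 384*k) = k*(k + 1)*(k^5 - k^4 - 30*k^3 + 40*k^2 + 224*k - 384) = k*(k - 2)*(k + 1)*(k^4 + k^3 - 28*k^2 - 16*k + 192) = k*(k - 4)*(k - 2)*(k + 1)*(k^3 + 5*k^2 - 8*k - 48) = k*(k - 4)*(k - 2)*(k + 1)*(k + 4)*(k^2 + k - 12) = k*(k - 4)*(k - 3)*(k - 2)*(k + 1)*(k + 4)*(k + 4)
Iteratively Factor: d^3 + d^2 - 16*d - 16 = (d + 1)*(d^2 - 16) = (d - 4)*(d + 1)*(d + 4)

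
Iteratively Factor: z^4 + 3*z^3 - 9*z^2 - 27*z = (z - 3)*(z^3 + 6*z^2 + 9*z) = (z - 3)*(z + 3)*(z^2 + 3*z) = (z - 3)*(z + 3)^2*(z)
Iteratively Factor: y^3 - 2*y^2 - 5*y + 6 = (y - 3)*(y^2 + y - 2) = (y - 3)*(y + 2)*(y - 1)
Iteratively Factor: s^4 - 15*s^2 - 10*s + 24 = (s + 2)*(s^3 - 2*s^2 - 11*s + 12) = (s + 2)*(s + 3)*(s^2 - 5*s + 4) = (s - 4)*(s + 2)*(s + 3)*(s - 1)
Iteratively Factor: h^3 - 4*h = (h + 2)*(h^2 - 2*h) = h*(h + 2)*(h - 2)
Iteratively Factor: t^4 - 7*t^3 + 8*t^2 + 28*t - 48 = (t - 3)*(t^3 - 4*t^2 - 4*t + 16) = (t - 3)*(t - 2)*(t^2 - 2*t - 8) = (t - 3)*(t - 2)*(t + 2)*(t - 4)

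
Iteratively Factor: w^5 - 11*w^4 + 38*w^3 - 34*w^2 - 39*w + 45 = (w + 1)*(w^4 - 12*w^3 + 50*w^2 - 84*w + 45) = (w - 3)*(w + 1)*(w^3 - 9*w^2 + 23*w - 15) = (w - 3)^2*(w + 1)*(w^2 - 6*w + 5) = (w - 5)*(w - 3)^2*(w + 1)*(w - 1)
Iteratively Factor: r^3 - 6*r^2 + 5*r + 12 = (r + 1)*(r^2 - 7*r + 12) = (r - 4)*(r + 1)*(r - 3)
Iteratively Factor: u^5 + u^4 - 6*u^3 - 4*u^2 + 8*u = (u + 2)*(u^4 - u^3 - 4*u^2 + 4*u) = (u - 1)*(u + 2)*(u^3 - 4*u) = u*(u - 1)*(u + 2)*(u^2 - 4) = u*(u - 2)*(u - 1)*(u + 2)*(u + 2)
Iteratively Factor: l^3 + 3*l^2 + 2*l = (l + 1)*(l^2 + 2*l) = l*(l + 1)*(l + 2)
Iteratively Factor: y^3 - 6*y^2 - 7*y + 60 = (y - 4)*(y^2 - 2*y - 15) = (y - 5)*(y - 4)*(y + 3)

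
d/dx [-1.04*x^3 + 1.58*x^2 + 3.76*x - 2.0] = -3.12*x^2 + 3.16*x + 3.76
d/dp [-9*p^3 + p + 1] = 1 - 27*p^2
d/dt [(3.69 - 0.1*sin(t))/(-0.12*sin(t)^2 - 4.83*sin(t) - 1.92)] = (-0.012*sin(t)^2 + 0.8856*sin(t) + 18.0147)*cos(t)/(0.0144*sin(t)^4 + 1.1592*sin(t)^3 + 23.7897*sin(t)^2 + 18.5472*sin(t) + 3.6864)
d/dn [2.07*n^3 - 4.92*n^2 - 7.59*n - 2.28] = 6.21*n^2 - 9.84*n - 7.59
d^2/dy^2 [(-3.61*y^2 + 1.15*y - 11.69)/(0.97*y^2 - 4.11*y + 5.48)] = (-3.5527136788005e-15*y^4 - 26.619904*y^3 + 49.14117*y^2 + 242.949498*y - 435.675618)/(0.912673*y^6 - 11.601297*y^5 + 64.624407*y^4 - 200.509227*y^3 + 365.094588*y^2 - 370.274832*y + 164.566592)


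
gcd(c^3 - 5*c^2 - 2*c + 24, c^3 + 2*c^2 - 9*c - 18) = c^2 - c - 6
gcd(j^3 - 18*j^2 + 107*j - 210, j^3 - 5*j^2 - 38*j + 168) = j - 7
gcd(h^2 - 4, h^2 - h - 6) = h + 2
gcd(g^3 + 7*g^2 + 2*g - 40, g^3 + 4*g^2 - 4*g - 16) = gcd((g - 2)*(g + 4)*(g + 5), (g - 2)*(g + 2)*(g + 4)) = g^2 + 2*g - 8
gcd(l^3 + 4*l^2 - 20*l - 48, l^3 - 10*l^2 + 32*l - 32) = l - 4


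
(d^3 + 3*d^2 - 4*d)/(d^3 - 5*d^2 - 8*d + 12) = d*(d + 4)/(d^2 - 4*d - 12)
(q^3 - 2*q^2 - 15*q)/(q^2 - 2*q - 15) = q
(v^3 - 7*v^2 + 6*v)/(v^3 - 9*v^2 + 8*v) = (v - 6)/(v - 8)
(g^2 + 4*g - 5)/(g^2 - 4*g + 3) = (g + 5)/(g - 3)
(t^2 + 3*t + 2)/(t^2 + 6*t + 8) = (t + 1)/(t + 4)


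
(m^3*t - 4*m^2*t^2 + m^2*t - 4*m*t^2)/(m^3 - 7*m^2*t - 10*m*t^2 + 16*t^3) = m*t*(m^2 - 4*m*t + m - 4*t)/(m^3 - 7*m^2*t - 10*m*t^2 + 16*t^3)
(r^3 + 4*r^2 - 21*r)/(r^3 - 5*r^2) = (r^2 + 4*r - 21)/(r*(r - 5))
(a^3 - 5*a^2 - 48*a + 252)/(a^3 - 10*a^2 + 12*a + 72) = (a + 7)/(a + 2)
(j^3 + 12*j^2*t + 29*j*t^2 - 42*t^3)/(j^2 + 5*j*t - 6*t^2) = j + 7*t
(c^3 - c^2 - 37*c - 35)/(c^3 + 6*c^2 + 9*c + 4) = (c^2 - 2*c - 35)/(c^2 + 5*c + 4)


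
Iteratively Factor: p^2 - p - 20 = (p - 5)*(p + 4)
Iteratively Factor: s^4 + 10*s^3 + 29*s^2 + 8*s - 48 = (s + 4)*(s^3 + 6*s^2 + 5*s - 12) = (s + 3)*(s + 4)*(s^2 + 3*s - 4) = (s + 3)*(s + 4)^2*(s - 1)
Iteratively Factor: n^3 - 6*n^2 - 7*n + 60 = (n + 3)*(n^2 - 9*n + 20) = (n - 5)*(n + 3)*(n - 4)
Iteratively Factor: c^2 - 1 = (c + 1)*(c - 1)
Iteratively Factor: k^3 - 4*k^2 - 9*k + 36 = (k - 3)*(k^2 - k - 12) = (k - 3)*(k + 3)*(k - 4)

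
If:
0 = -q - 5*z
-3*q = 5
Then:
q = -5/3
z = 1/3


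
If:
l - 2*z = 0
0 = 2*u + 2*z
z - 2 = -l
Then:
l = 4/3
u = -2/3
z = 2/3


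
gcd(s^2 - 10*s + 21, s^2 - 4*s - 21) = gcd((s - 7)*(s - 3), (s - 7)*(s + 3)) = s - 7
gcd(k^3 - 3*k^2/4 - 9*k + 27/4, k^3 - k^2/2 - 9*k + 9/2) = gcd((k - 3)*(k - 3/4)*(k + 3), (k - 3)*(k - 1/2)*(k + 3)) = k^2 - 9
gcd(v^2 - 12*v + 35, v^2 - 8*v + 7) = v - 7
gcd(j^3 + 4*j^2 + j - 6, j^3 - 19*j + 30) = 1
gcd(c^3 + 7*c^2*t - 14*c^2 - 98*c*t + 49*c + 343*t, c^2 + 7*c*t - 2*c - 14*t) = c + 7*t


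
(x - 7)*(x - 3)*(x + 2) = x^3 - 8*x^2 + x + 42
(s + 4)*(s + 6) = s^2 + 10*s + 24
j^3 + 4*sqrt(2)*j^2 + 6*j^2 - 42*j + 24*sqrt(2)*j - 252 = (j + 6)*(j - 3*sqrt(2))*(j + 7*sqrt(2))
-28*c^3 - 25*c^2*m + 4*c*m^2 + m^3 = (-4*c + m)*(c + m)*(7*c + m)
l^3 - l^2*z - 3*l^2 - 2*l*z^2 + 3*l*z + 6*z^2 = (l - 3)*(l - 2*z)*(l + z)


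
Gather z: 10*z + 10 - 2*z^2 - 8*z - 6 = -2*z^2 + 2*z + 4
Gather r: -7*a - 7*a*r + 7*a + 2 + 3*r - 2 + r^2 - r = r^2 + r*(2 - 7*a)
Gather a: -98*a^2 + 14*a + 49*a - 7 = -98*a^2 + 63*a - 7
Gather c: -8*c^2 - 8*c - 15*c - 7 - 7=-8*c^2 - 23*c - 14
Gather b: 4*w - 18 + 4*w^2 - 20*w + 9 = 4*w^2 - 16*w - 9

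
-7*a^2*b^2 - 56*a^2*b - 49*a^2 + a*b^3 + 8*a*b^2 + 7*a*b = (-7*a + b)*(b + 7)*(a*b + a)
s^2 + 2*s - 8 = (s - 2)*(s + 4)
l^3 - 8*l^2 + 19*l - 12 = (l - 4)*(l - 3)*(l - 1)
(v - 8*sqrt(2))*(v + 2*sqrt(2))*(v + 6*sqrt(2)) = v^3 - 104*v - 192*sqrt(2)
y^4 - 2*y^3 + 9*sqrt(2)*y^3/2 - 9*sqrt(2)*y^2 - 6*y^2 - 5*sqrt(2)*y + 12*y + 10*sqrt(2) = (y - 2)*(y - sqrt(2))*(y + sqrt(2)/2)*(y + 5*sqrt(2))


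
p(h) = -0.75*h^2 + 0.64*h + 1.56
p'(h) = 0.64 - 1.5*h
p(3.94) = -7.56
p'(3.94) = -5.27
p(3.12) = -3.74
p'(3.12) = -4.04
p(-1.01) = 0.15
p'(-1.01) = 2.16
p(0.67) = 1.65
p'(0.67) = -0.36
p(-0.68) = 0.78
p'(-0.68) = 1.66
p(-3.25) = -8.44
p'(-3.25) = 5.52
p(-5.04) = -20.72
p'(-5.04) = 8.20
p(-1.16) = -0.19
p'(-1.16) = 2.38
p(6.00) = -21.60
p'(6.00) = -8.36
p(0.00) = 1.56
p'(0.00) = 0.64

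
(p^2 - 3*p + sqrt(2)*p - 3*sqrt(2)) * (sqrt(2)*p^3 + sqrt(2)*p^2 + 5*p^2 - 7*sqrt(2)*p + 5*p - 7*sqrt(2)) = sqrt(2)*p^5 - 2*sqrt(2)*p^4 + 7*p^4 - 14*p^3 - 5*sqrt(2)*p^3 - 35*p^2 + 4*sqrt(2)*p^2 + 6*sqrt(2)*p + 28*p + 42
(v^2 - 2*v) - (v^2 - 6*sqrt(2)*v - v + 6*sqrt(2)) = -v + 6*sqrt(2)*v - 6*sqrt(2)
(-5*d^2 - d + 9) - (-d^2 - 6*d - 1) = -4*d^2 + 5*d + 10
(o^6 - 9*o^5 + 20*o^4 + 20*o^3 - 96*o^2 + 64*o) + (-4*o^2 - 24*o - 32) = o^6 - 9*o^5 + 20*o^4 + 20*o^3 - 100*o^2 + 40*o - 32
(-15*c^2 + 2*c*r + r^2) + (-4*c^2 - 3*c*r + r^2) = -19*c^2 - c*r + 2*r^2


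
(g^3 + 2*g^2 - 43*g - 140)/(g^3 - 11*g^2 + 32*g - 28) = (g^2 + 9*g + 20)/(g^2 - 4*g + 4)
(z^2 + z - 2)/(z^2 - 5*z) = (z^2 + z - 2)/(z*(z - 5))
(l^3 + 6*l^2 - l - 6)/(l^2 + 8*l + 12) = (l^2 - 1)/(l + 2)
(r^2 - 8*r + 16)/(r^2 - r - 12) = (r - 4)/(r + 3)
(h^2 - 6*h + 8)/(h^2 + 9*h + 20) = (h^2 - 6*h + 8)/(h^2 + 9*h + 20)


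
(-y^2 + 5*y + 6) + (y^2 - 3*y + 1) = 2*y + 7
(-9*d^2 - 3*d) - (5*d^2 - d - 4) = -14*d^2 - 2*d + 4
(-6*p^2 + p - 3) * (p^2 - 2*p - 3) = -6*p^4 + 13*p^3 + 13*p^2 + 3*p + 9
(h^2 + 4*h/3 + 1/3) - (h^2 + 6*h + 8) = -14*h/3 - 23/3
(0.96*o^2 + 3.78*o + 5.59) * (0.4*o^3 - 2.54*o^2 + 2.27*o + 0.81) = 0.384*o^5 - 0.9264*o^4 - 5.186*o^3 - 4.8404*o^2 + 15.7511*o + 4.5279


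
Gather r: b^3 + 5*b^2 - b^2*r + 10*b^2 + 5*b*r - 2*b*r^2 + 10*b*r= b^3 + 15*b^2 - 2*b*r^2 + r*(-b^2 + 15*b)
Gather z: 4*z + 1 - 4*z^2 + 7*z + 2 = -4*z^2 + 11*z + 3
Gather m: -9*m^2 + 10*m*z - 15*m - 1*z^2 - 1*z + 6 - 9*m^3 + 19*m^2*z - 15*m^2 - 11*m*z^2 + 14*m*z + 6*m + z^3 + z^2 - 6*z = -9*m^3 + m^2*(19*z - 24) + m*(-11*z^2 + 24*z - 9) + z^3 - 7*z + 6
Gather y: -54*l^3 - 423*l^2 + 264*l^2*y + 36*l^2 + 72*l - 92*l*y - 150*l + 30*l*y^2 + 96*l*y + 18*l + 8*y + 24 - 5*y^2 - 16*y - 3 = -54*l^3 - 387*l^2 - 60*l + y^2*(30*l - 5) + y*(264*l^2 + 4*l - 8) + 21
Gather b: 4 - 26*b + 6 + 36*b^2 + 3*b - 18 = 36*b^2 - 23*b - 8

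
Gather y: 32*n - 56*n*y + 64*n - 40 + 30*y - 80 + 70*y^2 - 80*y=96*n + 70*y^2 + y*(-56*n - 50) - 120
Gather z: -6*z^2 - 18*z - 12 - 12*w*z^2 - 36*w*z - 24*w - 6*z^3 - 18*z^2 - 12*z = -24*w - 6*z^3 + z^2*(-12*w - 24) + z*(-36*w - 30) - 12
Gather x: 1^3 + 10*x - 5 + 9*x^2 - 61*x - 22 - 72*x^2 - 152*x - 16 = -63*x^2 - 203*x - 42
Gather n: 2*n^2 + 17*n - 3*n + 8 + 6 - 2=2*n^2 + 14*n + 12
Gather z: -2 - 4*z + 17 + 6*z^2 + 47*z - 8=6*z^2 + 43*z + 7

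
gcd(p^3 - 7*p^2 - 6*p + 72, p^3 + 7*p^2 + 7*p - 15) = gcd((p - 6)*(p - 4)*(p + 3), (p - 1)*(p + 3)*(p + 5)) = p + 3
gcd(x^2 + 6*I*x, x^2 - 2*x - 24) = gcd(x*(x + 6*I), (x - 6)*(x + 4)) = 1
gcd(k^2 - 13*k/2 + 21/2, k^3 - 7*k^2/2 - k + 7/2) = k - 7/2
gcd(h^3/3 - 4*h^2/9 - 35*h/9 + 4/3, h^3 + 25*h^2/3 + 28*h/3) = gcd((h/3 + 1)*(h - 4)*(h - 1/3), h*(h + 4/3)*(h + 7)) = 1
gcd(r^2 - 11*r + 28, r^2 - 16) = r - 4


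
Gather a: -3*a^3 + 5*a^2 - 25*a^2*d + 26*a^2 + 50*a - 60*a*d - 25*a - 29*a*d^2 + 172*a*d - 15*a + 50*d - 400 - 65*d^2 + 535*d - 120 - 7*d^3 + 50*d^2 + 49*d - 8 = -3*a^3 + a^2*(31 - 25*d) + a*(-29*d^2 + 112*d + 10) - 7*d^3 - 15*d^2 + 634*d - 528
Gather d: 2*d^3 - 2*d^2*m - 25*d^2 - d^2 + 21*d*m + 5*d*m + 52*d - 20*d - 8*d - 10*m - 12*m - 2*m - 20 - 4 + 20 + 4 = 2*d^3 + d^2*(-2*m - 26) + d*(26*m + 24) - 24*m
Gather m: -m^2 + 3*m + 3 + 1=-m^2 + 3*m + 4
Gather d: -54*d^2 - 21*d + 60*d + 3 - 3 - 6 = -54*d^2 + 39*d - 6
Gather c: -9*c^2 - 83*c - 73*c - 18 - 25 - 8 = -9*c^2 - 156*c - 51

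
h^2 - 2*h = h*(h - 2)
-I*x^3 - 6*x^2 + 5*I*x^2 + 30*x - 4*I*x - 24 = (x - 4)*(x - 6*I)*(-I*x + I)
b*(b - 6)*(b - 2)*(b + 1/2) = b^4 - 15*b^3/2 + 8*b^2 + 6*b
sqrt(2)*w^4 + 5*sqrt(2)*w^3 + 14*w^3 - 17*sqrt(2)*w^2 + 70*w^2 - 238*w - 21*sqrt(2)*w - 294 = (w - 3)*(w + 7)*(w + 7*sqrt(2))*(sqrt(2)*w + sqrt(2))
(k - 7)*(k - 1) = k^2 - 8*k + 7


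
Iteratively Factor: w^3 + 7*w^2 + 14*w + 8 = (w + 2)*(w^2 + 5*w + 4) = (w + 2)*(w + 4)*(w + 1)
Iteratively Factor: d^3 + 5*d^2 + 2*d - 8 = (d + 4)*(d^2 + d - 2) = (d + 2)*(d + 4)*(d - 1)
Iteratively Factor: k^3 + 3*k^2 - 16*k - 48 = (k + 4)*(k^2 - k - 12) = (k - 4)*(k + 4)*(k + 3)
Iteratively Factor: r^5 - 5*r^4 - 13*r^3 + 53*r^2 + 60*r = (r - 4)*(r^4 - r^3 - 17*r^2 - 15*r) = (r - 4)*(r + 3)*(r^3 - 4*r^2 - 5*r) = (r - 5)*(r - 4)*(r + 3)*(r^2 + r) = r*(r - 5)*(r - 4)*(r + 3)*(r + 1)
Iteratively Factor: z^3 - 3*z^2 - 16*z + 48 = (z + 4)*(z^2 - 7*z + 12) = (z - 4)*(z + 4)*(z - 3)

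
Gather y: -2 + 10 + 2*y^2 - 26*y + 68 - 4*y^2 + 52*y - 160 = -2*y^2 + 26*y - 84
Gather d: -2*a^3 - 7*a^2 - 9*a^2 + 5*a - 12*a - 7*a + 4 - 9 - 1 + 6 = -2*a^3 - 16*a^2 - 14*a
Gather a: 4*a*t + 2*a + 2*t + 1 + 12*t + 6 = a*(4*t + 2) + 14*t + 7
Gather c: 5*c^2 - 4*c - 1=5*c^2 - 4*c - 1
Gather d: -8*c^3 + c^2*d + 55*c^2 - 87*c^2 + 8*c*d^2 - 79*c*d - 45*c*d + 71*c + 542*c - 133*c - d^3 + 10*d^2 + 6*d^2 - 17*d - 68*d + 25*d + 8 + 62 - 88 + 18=-8*c^3 - 32*c^2 + 480*c - d^3 + d^2*(8*c + 16) + d*(c^2 - 124*c - 60)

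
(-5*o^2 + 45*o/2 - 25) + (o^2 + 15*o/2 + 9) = -4*o^2 + 30*o - 16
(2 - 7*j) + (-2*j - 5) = -9*j - 3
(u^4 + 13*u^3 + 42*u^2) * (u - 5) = u^5 + 8*u^4 - 23*u^3 - 210*u^2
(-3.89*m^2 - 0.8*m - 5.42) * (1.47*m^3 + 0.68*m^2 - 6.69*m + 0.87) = -5.7183*m^5 - 3.8212*m^4 + 17.5127*m^3 - 1.7179*m^2 + 35.5638*m - 4.7154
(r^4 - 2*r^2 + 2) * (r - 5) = r^5 - 5*r^4 - 2*r^3 + 10*r^2 + 2*r - 10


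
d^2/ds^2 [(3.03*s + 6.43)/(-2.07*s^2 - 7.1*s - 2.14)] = (-(3.03*s + 6.43)*(4.14*s + 7.1)*(8.28*s + 14.2) + (37.6326*s + 69.6462)*(2.07*s^2 + 7.1*s + 2.14))/(2.07*s^2 + 7.1*s + 2.14)^3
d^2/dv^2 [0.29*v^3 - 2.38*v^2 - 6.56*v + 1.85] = 1.74*v - 4.76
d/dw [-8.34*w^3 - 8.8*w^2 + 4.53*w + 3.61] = -25.02*w^2 - 17.6*w + 4.53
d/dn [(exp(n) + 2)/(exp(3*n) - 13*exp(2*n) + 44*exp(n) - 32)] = (-(exp(n) + 2)*(3*exp(2*n) - 26*exp(n) + 44) + exp(3*n) - 13*exp(2*n) + 44*exp(n) - 32)*exp(n)/(exp(3*n) - 13*exp(2*n) + 44*exp(n) - 32)^2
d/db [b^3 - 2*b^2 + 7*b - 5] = 3*b^2 - 4*b + 7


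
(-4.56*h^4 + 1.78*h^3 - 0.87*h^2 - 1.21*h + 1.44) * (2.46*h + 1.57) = -11.2176*h^5 - 2.7804*h^4 + 0.6544*h^3 - 4.3425*h^2 + 1.6427*h + 2.2608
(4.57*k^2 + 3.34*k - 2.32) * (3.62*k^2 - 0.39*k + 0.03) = 16.5434*k^4 + 10.3085*k^3 - 9.5639*k^2 + 1.005*k - 0.0696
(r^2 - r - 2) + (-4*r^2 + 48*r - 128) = -3*r^2 + 47*r - 130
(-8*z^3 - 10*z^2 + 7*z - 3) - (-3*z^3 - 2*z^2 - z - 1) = -5*z^3 - 8*z^2 + 8*z - 2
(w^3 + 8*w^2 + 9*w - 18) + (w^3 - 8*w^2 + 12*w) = 2*w^3 + 21*w - 18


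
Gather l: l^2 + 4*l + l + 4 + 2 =l^2 + 5*l + 6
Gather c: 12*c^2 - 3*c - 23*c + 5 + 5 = 12*c^2 - 26*c + 10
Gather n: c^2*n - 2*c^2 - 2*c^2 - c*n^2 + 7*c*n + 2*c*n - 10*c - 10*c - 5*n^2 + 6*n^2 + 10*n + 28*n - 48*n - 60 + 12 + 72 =-4*c^2 - 20*c + n^2*(1 - c) + n*(c^2 + 9*c - 10) + 24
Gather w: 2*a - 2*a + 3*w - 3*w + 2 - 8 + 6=0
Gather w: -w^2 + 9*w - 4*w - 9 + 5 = -w^2 + 5*w - 4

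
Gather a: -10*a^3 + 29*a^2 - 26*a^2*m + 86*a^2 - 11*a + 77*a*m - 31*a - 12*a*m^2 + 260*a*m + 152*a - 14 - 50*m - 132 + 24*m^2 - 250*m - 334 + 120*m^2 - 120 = -10*a^3 + a^2*(115 - 26*m) + a*(-12*m^2 + 337*m + 110) + 144*m^2 - 300*m - 600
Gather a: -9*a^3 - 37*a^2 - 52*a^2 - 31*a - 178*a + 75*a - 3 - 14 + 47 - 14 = -9*a^3 - 89*a^2 - 134*a + 16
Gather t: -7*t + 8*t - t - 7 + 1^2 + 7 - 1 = 0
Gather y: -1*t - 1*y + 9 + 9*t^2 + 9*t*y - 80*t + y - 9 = 9*t^2 + 9*t*y - 81*t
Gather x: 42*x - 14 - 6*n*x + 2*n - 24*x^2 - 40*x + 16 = 2*n - 24*x^2 + x*(2 - 6*n) + 2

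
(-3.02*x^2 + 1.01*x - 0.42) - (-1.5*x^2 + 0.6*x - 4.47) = -1.52*x^2 + 0.41*x + 4.05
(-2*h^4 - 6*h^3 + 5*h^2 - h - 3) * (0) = 0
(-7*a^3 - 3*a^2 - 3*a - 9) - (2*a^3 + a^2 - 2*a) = -9*a^3 - 4*a^2 - a - 9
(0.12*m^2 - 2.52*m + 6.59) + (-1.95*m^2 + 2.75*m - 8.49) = -1.83*m^2 + 0.23*m - 1.9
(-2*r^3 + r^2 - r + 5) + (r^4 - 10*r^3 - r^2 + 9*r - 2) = r^4 - 12*r^3 + 8*r + 3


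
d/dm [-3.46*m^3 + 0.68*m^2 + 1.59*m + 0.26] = -10.38*m^2 + 1.36*m + 1.59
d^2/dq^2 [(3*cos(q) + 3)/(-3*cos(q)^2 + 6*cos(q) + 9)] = (cos(q)^2 + 3*cos(q) - 2)/(cos(q) - 3)^3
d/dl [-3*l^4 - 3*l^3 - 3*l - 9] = -12*l^3 - 9*l^2 - 3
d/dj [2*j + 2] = 2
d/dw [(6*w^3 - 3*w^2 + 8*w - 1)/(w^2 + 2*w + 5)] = 2*(3*w^4 + 12*w^3 + 38*w^2 - 14*w + 21)/(w^4 + 4*w^3 + 14*w^2 + 20*w + 25)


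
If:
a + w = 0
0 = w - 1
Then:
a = -1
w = 1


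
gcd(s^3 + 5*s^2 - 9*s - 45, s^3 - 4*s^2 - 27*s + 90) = s^2 + 2*s - 15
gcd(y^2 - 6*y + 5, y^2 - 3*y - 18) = 1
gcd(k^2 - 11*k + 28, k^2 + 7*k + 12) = 1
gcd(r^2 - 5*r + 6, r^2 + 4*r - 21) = r - 3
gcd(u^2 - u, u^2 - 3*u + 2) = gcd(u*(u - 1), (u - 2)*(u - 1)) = u - 1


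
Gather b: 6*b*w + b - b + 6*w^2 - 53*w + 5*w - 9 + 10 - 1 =6*b*w + 6*w^2 - 48*w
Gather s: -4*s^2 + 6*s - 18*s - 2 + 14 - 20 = -4*s^2 - 12*s - 8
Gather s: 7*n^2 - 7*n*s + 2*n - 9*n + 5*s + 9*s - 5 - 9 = 7*n^2 - 7*n + s*(14 - 7*n) - 14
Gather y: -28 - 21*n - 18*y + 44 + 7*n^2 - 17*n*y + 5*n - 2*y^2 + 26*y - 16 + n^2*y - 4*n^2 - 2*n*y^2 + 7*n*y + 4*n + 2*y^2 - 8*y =3*n^2 - 2*n*y^2 - 12*n + y*(n^2 - 10*n)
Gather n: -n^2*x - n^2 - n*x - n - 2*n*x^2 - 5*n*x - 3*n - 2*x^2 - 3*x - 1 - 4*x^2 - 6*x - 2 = n^2*(-x - 1) + n*(-2*x^2 - 6*x - 4) - 6*x^2 - 9*x - 3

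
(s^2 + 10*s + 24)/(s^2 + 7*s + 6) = (s + 4)/(s + 1)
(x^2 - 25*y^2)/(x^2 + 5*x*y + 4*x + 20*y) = (x - 5*y)/(x + 4)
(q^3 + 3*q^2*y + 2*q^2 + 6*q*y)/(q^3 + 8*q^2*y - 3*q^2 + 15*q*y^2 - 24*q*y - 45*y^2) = q*(q + 2)/(q^2 + 5*q*y - 3*q - 15*y)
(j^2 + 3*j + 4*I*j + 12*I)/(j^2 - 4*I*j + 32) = (j + 3)/(j - 8*I)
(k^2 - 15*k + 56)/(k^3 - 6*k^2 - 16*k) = (k - 7)/(k*(k + 2))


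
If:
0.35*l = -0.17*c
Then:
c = -2.05882352941176*l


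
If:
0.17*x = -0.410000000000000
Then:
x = -2.41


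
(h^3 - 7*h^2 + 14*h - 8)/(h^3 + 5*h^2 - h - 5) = (h^2 - 6*h + 8)/(h^2 + 6*h + 5)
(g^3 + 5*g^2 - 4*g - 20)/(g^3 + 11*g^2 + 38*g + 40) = (g - 2)/(g + 4)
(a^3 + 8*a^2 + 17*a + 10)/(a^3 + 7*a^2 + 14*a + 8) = (a + 5)/(a + 4)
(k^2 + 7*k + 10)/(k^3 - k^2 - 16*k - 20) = (k + 5)/(k^2 - 3*k - 10)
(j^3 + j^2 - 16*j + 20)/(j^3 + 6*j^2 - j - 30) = (j - 2)/(j + 3)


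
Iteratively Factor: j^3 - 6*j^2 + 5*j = (j - 1)*(j^2 - 5*j) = j*(j - 1)*(j - 5)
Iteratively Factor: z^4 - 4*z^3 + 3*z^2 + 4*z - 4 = (z - 2)*(z^3 - 2*z^2 - z + 2) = (z - 2)*(z - 1)*(z^2 - z - 2) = (z - 2)^2*(z - 1)*(z + 1)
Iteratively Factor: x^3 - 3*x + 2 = (x + 2)*(x^2 - 2*x + 1) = (x - 1)*(x + 2)*(x - 1)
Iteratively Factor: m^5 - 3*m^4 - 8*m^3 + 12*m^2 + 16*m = (m + 2)*(m^4 - 5*m^3 + 2*m^2 + 8*m) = (m + 1)*(m + 2)*(m^3 - 6*m^2 + 8*m) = (m - 2)*(m + 1)*(m + 2)*(m^2 - 4*m) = (m - 4)*(m - 2)*(m + 1)*(m + 2)*(m)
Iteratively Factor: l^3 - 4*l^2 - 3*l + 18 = (l + 2)*(l^2 - 6*l + 9) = (l - 3)*(l + 2)*(l - 3)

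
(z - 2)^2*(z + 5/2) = z^3 - 3*z^2/2 - 6*z + 10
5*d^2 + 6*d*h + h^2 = (d + h)*(5*d + h)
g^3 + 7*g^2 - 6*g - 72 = (g - 3)*(g + 4)*(g + 6)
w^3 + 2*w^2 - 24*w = w*(w - 4)*(w + 6)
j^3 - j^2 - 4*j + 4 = (j - 2)*(j - 1)*(j + 2)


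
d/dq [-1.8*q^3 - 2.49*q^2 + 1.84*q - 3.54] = -5.4*q^2 - 4.98*q + 1.84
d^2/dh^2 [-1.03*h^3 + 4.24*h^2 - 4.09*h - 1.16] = 8.48 - 6.18*h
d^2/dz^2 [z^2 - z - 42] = 2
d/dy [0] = 0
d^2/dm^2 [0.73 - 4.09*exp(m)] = -4.09*exp(m)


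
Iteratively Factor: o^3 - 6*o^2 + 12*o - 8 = (o - 2)*(o^2 - 4*o + 4) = (o - 2)^2*(o - 2)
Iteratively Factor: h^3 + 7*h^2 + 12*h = (h + 3)*(h^2 + 4*h) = (h + 3)*(h + 4)*(h)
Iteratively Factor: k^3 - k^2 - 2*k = (k)*(k^2 - k - 2) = k*(k - 2)*(k + 1)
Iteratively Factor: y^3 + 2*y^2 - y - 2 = (y - 1)*(y^2 + 3*y + 2) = (y - 1)*(y + 1)*(y + 2)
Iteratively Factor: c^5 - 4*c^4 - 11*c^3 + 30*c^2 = (c - 2)*(c^4 - 2*c^3 - 15*c^2) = c*(c - 2)*(c^3 - 2*c^2 - 15*c) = c*(c - 2)*(c + 3)*(c^2 - 5*c) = c*(c - 5)*(c - 2)*(c + 3)*(c)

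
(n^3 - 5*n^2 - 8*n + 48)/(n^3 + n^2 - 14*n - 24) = (n - 4)/(n + 2)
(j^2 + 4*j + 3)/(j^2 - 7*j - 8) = (j + 3)/(j - 8)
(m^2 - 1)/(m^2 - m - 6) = (1 - m^2)/(-m^2 + m + 6)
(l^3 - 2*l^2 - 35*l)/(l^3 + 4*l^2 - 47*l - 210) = l/(l + 6)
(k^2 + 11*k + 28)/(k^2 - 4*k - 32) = (k + 7)/(k - 8)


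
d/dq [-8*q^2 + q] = 1 - 16*q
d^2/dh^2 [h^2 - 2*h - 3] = 2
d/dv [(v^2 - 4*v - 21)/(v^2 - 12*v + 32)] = 2*(-4*v^2 + 53*v - 190)/(v^4 - 24*v^3 + 208*v^2 - 768*v + 1024)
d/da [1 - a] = -1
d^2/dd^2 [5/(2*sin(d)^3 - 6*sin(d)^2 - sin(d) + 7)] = 5*(-18*(1 - cos(2*d))^2*sin(d) + 78*(1 - cos(2*d))^2 - 627*sin(d)/2 + 215*sin(3*d)/4 + 9*sin(5*d)/4 - 16*cos(2*d) - 18*cos(4*d) + 120)/((sin(d) + 1)^2*(-8*sin(d) - cos(2*d) + 8)^3)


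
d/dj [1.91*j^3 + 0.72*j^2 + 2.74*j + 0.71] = 5.73*j^2 + 1.44*j + 2.74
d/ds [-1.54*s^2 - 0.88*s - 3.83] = -3.08*s - 0.88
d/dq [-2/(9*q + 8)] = 18/(9*q + 8)^2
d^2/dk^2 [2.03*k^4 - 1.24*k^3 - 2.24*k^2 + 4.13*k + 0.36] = 24.36*k^2 - 7.44*k - 4.48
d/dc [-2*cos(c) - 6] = 2*sin(c)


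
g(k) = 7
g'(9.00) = 0.00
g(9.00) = 7.00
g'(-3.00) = 0.00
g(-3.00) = 7.00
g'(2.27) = 0.00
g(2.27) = 7.00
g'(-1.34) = 0.00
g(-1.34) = 7.00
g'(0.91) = 0.00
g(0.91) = 7.00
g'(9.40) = 0.00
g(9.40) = 7.00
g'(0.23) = 0.00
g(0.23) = 7.00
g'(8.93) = 0.00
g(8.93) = 7.00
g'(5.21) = 0.00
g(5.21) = 7.00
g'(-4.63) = 0.00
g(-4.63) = 7.00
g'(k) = 0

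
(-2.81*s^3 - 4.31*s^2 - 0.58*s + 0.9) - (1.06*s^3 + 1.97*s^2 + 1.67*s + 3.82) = -3.87*s^3 - 6.28*s^2 - 2.25*s - 2.92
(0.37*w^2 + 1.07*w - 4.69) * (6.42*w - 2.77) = 2.3754*w^3 + 5.8445*w^2 - 33.0737*w + 12.9913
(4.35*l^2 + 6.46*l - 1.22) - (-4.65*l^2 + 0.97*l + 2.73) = 9.0*l^2 + 5.49*l - 3.95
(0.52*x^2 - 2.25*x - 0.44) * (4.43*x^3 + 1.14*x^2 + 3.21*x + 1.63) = 2.3036*x^5 - 9.3747*x^4 - 2.845*x^3 - 6.8765*x^2 - 5.0799*x - 0.7172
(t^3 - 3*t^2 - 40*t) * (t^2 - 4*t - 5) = t^5 - 7*t^4 - 33*t^3 + 175*t^2 + 200*t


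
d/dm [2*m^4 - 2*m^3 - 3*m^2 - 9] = 2*m*(4*m^2 - 3*m - 3)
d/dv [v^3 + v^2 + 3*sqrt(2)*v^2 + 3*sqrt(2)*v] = 3*v^2 + 2*v + 6*sqrt(2)*v + 3*sqrt(2)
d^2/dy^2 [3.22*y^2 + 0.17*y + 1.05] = 6.44000000000000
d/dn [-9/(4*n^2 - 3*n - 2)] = 9*(8*n - 3)/(-4*n^2 + 3*n + 2)^2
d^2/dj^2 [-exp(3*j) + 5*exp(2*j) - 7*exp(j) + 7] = (-9*exp(2*j) + 20*exp(j) - 7)*exp(j)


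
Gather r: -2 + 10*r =10*r - 2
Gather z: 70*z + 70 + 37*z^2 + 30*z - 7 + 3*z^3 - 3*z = 3*z^3 + 37*z^2 + 97*z + 63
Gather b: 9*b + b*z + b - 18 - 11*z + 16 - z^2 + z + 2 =b*(z + 10) - z^2 - 10*z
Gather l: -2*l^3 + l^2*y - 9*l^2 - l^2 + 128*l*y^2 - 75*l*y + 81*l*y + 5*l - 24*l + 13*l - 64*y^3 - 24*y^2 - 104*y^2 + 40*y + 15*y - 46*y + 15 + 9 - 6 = -2*l^3 + l^2*(y - 10) + l*(128*y^2 + 6*y - 6) - 64*y^3 - 128*y^2 + 9*y + 18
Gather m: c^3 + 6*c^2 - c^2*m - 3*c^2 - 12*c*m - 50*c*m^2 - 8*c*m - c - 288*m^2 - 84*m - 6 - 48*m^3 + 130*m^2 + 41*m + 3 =c^3 + 3*c^2 - c - 48*m^3 + m^2*(-50*c - 158) + m*(-c^2 - 20*c - 43) - 3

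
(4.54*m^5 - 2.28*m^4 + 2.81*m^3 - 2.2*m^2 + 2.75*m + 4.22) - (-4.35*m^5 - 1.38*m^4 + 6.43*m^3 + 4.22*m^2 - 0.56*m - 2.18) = 8.89*m^5 - 0.9*m^4 - 3.62*m^3 - 6.42*m^2 + 3.31*m + 6.4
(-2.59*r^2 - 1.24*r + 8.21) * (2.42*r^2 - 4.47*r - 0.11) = -6.2678*r^4 + 8.5765*r^3 + 25.6959*r^2 - 36.5623*r - 0.9031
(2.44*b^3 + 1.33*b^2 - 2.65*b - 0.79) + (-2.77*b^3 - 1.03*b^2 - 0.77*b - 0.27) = -0.33*b^3 + 0.3*b^2 - 3.42*b - 1.06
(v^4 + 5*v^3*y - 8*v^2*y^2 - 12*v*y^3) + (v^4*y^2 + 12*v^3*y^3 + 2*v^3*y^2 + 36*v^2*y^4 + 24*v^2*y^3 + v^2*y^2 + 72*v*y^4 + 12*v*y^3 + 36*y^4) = v^4*y^2 + v^4 + 12*v^3*y^3 + 2*v^3*y^2 + 5*v^3*y + 36*v^2*y^4 + 24*v^2*y^3 - 7*v^2*y^2 + 72*v*y^4 + 36*y^4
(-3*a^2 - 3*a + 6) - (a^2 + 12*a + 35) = -4*a^2 - 15*a - 29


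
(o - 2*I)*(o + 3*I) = o^2 + I*o + 6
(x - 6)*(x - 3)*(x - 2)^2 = x^4 - 13*x^3 + 58*x^2 - 108*x + 72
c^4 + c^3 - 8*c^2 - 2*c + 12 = (c - 2)*(c + 3)*(c - sqrt(2))*(c + sqrt(2))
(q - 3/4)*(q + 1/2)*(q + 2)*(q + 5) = q^4 + 27*q^3/4 + 63*q^2/8 - 41*q/8 - 15/4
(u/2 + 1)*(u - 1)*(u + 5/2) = u^3/2 + 7*u^2/4 + u/4 - 5/2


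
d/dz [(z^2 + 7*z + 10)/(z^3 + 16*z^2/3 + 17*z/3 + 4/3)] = 3*(-3*z^4 - 42*z^3 - 185*z^2 - 312*z - 142)/(9*z^6 + 96*z^5 + 358*z^4 + 568*z^3 + 417*z^2 + 136*z + 16)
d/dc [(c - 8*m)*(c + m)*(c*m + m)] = m*(3*c^2 - 14*c*m + 2*c - 8*m^2 - 7*m)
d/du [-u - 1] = -1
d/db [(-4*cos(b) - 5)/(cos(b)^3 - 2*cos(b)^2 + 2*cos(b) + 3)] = 16*(-8*cos(b)^3 - 7*cos(b)^2 + 20*cos(b) + 2)*sin(b)/(8*sin(b)^2 + 11*cos(b) + cos(3*b) + 4)^2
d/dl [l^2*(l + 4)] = l*(3*l + 8)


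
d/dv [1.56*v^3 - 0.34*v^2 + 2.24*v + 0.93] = 4.68*v^2 - 0.68*v + 2.24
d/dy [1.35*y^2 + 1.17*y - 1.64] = 2.7*y + 1.17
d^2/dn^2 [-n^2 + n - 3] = -2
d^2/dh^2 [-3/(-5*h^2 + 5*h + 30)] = 6*(h^2 - h - (2*h - 1)^2 - 6)/(5*(-h^2 + h + 6)^3)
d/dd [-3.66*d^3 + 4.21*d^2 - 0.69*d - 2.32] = -10.98*d^2 + 8.42*d - 0.69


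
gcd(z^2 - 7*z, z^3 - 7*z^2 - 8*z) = z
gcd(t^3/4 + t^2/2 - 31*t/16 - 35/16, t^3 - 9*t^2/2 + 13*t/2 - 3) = 1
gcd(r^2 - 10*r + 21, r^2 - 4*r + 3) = r - 3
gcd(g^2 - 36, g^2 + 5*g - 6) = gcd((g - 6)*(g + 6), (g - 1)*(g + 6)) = g + 6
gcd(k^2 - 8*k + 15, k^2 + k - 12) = k - 3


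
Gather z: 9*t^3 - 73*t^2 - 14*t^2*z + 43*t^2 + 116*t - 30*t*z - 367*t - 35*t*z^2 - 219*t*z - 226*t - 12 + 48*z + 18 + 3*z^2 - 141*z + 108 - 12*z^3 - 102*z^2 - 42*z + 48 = 9*t^3 - 30*t^2 - 477*t - 12*z^3 + z^2*(-35*t - 99) + z*(-14*t^2 - 249*t - 135) + 162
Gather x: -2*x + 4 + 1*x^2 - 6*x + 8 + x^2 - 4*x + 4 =2*x^2 - 12*x + 16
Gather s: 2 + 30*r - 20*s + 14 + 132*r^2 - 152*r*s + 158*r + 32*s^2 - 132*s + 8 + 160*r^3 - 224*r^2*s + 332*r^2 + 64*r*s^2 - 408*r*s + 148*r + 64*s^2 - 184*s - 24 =160*r^3 + 464*r^2 + 336*r + s^2*(64*r + 96) + s*(-224*r^2 - 560*r - 336)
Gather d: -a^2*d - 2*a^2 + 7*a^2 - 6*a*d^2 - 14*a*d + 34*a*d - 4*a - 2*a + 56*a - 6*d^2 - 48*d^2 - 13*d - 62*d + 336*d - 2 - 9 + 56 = 5*a^2 + 50*a + d^2*(-6*a - 54) + d*(-a^2 + 20*a + 261) + 45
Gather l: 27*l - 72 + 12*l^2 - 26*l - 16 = 12*l^2 + l - 88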